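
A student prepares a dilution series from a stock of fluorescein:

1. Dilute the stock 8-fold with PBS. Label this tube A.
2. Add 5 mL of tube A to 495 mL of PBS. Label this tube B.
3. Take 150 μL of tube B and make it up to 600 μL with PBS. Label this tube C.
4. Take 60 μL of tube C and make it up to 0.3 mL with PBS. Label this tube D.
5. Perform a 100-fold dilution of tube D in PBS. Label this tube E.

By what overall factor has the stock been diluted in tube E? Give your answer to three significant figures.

1.60 × 10^6

Step 1: 8-fold → factor 8
Step 2: 5 mL + 495 mL = 500 mL total → factor 500/5 = 100
Step 3: 150 μL brought to 600 μL → factor 600/150 = 4
Step 4: 60 μL brought to 0.3 mL → factor 300/60 = 5
Step 5: 100-fold → factor 100
Overall dilution factor = 8 × 100 × 4 × 5 × 100 = 1.6 × 10^6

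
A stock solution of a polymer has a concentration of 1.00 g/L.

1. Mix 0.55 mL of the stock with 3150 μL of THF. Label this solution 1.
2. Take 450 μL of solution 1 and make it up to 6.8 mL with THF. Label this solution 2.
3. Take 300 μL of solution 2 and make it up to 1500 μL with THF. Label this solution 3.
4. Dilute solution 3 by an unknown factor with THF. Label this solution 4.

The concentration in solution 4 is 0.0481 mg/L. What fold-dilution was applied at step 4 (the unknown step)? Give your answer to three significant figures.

40.9-fold

Step 1: 0.55 mL + 3150 μL = 3.7 mL total → factor 3.7/0.55 = 6.7273
Step 2: 450 μL brought to 6.8 mL → factor 6800/450 = 15.111
Step 3: 300 μL brought to 1500 μL → factor 1500/300 = 5
Step 4: unknown factor x
Product of known-step factors = 508.28
Overall factor = 1.00 g/L / (0.0481 mg/L) = 20790
x = 20790 / 508.28 = 40.9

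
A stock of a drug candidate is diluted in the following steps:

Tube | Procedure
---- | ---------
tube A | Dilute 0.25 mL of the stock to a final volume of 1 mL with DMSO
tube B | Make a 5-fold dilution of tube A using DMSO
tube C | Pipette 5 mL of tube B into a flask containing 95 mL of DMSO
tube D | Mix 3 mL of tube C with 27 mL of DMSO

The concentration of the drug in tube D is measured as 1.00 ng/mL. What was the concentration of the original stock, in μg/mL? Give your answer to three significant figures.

Step 1: 0.25 mL brought to 1 mL → factor 1/0.25 = 4
Step 2: 5-fold → factor 5
Step 3: 5 mL + 95 mL = 100 mL total → factor 100/5 = 20
Step 4: 3 mL + 27 mL = 30 mL total → factor 30/3 = 10
Overall dilution factor = 4 × 5 × 20 × 10 = 4000
Stock = 1.00 ng/mL × 4000 = 4000 ng/mL = 4.00 μg/mL

4.00 μg/mL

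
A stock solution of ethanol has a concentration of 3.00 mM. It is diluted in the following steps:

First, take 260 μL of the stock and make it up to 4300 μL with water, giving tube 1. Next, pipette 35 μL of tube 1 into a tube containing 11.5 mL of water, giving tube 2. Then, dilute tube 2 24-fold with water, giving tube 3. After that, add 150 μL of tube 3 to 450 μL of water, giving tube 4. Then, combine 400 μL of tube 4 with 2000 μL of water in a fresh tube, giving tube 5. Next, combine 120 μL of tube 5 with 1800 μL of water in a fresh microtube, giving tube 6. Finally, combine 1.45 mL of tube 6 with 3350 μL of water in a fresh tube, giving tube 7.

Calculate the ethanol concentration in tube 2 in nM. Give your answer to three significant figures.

550 nM

Step 1: 260 μL brought to 4300 μL → factor 4300/260 = 16.538
Step 2: 35 μL + 11.5 mL = 11535 μL total → factor 11535/35 = 329.57
Dilution factor through tube 2 = 16.538 × 329.57 = 5450.6
[tube 2] = 3.00 mM / 5450.6 = 0.0005504 mM = 550 nM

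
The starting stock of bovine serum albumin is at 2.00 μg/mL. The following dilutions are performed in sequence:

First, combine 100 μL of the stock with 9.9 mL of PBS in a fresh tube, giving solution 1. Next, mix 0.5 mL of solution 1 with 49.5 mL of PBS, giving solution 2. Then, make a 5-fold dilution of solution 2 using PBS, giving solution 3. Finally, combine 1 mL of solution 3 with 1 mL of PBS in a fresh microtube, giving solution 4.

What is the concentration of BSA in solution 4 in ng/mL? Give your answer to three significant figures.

Step 1: 100 μL + 9.9 mL = 10000 μL total → factor 10000/100 = 100
Step 2: 0.5 mL + 49.5 mL = 50 mL total → factor 50/0.5 = 100
Step 3: 5-fold → factor 5
Step 4: 1 mL + 1 mL = 2 mL total → factor 2/1 = 2
Overall dilution factor = 100 × 100 × 5 × 2 = 1 × 10^5
Final = 2.00 μg/mL / 1 × 10^5 = 2.000 × 10^-5 μg/mL = 0.0200 ng/mL

0.0200 ng/mL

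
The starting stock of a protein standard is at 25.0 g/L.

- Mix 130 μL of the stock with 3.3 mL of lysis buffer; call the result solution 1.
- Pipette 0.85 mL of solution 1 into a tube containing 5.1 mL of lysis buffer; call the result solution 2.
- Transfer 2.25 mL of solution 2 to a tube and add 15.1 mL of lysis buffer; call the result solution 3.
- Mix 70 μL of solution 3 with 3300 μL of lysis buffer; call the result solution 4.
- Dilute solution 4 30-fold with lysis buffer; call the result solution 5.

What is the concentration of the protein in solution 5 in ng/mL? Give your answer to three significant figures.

12.2 ng/mL

Step 1: 130 μL + 3.3 mL = 3430 μL total → factor 3430/130 = 26.385
Step 2: 0.85 mL + 5.1 mL = 5.95 mL total → factor 5.95/0.85 = 7
Step 3: 2.25 mL + 15.1 mL = 17.35 mL total → factor 17.35/2.25 = 7.7111
Step 4: 70 μL + 3300 μL = 3370 μL total → factor 3370/70 = 48.143
Step 5: 30-fold → factor 30
Overall dilution factor = 26.385 × 7 × 7.7111 × 48.143 × 30 = 2.0569 × 10^6
Final = 25.0 g/L / 2.0569 × 10^6 = 1.215 × 10^-5 g/L = 12.2 ng/mL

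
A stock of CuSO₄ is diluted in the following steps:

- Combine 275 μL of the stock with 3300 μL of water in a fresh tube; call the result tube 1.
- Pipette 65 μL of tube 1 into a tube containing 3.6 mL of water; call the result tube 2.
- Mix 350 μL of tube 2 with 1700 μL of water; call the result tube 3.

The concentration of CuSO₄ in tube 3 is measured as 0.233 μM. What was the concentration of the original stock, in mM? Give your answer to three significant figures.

Step 1: 275 μL + 3300 μL = 3575 μL total → factor 3575/275 = 13
Step 2: 65 μL + 3.6 mL = 3665 μL total → factor 3665/65 = 56.385
Step 3: 350 μL + 1700 μL = 2050 μL total → factor 2050/350 = 5.8571
Overall dilution factor = 13 × 56.385 × 5.8571 = 4293.3
Stock = 0.233 μM × 4293.3 = 1000 μM = 1.00 mM

1.00 mM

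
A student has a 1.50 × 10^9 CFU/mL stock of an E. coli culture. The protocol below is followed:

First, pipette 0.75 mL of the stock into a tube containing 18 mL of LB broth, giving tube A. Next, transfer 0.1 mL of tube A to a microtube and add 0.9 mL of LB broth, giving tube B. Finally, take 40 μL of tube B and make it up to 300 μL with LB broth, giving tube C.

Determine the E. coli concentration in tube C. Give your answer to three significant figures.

8.00 × 10^5 CFU/mL

Step 1: 0.75 mL + 18 mL = 18.75 mL total → factor 18.75/0.75 = 25
Step 2: 0.1 mL + 0.9 mL = 1 mL total → factor 1/0.1 = 10
Step 3: 40 μL brought to 300 μL → factor 300/40 = 7.5
Overall dilution factor = 25 × 10 × 7.5 = 1875
Final = 1.50 × 10^9 CFU/mL / 1875 = 8.00 × 10^5 CFU/mL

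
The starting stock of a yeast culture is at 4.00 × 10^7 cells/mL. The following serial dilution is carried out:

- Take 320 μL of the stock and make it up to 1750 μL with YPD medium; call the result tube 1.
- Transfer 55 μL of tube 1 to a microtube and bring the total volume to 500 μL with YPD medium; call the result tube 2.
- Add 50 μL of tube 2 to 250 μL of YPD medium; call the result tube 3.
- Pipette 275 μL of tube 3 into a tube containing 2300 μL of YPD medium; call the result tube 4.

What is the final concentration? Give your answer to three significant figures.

Step 1: 320 μL brought to 1750 μL → factor 1750/320 = 5.4688
Step 2: 55 μL brought to 500 μL → factor 500/55 = 9.0909
Step 3: 50 μL + 250 μL = 300 μL total → factor 300/50 = 6
Step 4: 275 μL + 2300 μL = 2575 μL total → factor 2575/275 = 9.3636
Overall dilution factor = 5.4688 × 9.0909 × 6 × 9.3636 = 2793.1
Final = 4.00 × 10^7 cells/mL / 2793.1 = 1.43 × 10^4 cells/mL

1.43 × 10^4 cells/mL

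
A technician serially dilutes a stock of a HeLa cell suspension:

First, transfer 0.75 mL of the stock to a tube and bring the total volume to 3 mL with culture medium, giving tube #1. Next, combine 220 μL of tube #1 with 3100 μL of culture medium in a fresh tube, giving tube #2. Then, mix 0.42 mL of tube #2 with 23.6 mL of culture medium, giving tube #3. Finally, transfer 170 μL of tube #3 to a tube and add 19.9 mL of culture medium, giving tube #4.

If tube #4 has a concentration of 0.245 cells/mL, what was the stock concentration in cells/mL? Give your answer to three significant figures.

9.99 × 10^4 cells/mL

Step 1: 0.75 mL brought to 3 mL → factor 3/0.75 = 4
Step 2: 220 μL + 3100 μL = 3320 μL total → factor 3320/220 = 15.091
Step 3: 0.42 mL + 23.6 mL = 24.02 mL total → factor 24.02/0.42 = 57.19
Step 4: 170 μL + 19.9 mL = 20070 μL total → factor 20070/170 = 118.06
Overall dilution factor = 4 × 15.091 × 57.19 × 118.06 = 4.0757 × 10^5
Stock = 0.245 cells/mL × 4.0757 × 10^5 = 9.99 × 10^4 cells/mL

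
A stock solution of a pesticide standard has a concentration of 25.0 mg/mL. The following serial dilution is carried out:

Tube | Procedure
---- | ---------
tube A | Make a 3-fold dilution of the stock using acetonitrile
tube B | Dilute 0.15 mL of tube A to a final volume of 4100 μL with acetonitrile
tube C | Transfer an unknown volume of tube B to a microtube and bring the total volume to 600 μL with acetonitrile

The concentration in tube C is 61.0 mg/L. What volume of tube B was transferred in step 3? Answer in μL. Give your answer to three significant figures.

Step 1: 3-fold → factor 3
Step 2: 0.15 mL brought to 4100 μL → factor 4.1/0.15 = 27.333
Step 3: v brought to 600 μL → factor = 600 μL/v
Product of known-step factors = 82
Overall factor = 25.0 mg/mL / (61.0 mg/L) = 409.84
Step-3 factor = 409.84 / 82 = 4.998
v = 600 μL / 4.998 = 120 μL

120 μL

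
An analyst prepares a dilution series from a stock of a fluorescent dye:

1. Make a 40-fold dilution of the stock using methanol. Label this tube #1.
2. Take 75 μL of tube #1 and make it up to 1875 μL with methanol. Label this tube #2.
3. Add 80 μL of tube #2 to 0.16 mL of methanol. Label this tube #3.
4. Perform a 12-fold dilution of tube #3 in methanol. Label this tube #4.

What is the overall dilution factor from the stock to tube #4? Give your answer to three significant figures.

3.60 × 10^4

Step 1: 40-fold → factor 40
Step 2: 75 μL brought to 1875 μL → factor 1875/75 = 25
Step 3: 80 μL + 0.16 mL = 240 μL total → factor 240/80 = 3
Step 4: 12-fold → factor 12
Overall dilution factor = 40 × 25 × 3 × 12 = 36000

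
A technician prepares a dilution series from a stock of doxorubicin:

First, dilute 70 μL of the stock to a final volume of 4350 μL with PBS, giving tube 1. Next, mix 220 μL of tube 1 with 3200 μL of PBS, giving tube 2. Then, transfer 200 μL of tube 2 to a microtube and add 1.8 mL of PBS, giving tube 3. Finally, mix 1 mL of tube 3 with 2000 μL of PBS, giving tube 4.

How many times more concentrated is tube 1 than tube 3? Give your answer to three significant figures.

155

Step 1: 70 μL brought to 4350 μL → factor 4350/70 = 62.143
Step 2: 220 μL + 3200 μL = 3420 μL total → factor 3420/220 = 15.545
Step 3: 200 μL + 1.8 mL = 2000 μL total → factor 2000/200 = 10
Dilution factor to tube 1 = 62.143; to tube 3 = 9660.4
[tube 1]/[tube 3] = (factor to tube 3)/(factor to tube 1) = 9660.4/62.143 = 155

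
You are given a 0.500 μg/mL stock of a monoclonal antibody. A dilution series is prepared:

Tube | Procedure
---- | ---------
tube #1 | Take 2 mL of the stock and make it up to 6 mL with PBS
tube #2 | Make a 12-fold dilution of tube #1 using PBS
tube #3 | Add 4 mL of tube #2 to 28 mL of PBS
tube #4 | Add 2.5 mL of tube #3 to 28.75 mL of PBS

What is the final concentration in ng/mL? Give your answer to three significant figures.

0.139 ng/mL

Step 1: 2 mL brought to 6 mL → factor 6/2 = 3
Step 2: 12-fold → factor 12
Step 3: 4 mL + 28 mL = 32 mL total → factor 32/4 = 8
Step 4: 2.5 mL + 28.75 mL = 31.25 mL total → factor 31.25/2.5 = 12.5
Overall dilution factor = 3 × 12 × 8 × 12.5 = 3600
Final = 0.500 μg/mL / 3600 = 0.0001389 μg/mL = 0.139 ng/mL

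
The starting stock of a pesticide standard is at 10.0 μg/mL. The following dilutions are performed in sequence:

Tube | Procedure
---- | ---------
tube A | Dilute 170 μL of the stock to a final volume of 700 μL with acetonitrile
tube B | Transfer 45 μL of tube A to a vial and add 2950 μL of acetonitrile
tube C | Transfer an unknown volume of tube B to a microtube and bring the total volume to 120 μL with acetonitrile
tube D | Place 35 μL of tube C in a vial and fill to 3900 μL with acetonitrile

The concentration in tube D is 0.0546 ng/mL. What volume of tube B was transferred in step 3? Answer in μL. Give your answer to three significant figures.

Step 1: 170 μL brought to 700 μL → factor 700/170 = 4.1176
Step 2: 45 μL + 2950 μL = 2995 μL total → factor 2995/45 = 66.556
Step 3: v brought to 120 μL → factor = 120 μL/v
Step 4: 35 μL brought to 3900 μL → factor 3900/35 = 111.43
Product of known-step factors = 30537
Overall factor = 10.0 μg/mL / (0.0546 ng/mL) = 1.8315 × 10^5
Step-3 factor = 1.8315 × 10^5 / 30537 = 5.9976
v = 120 μL / 5.9976 = 20.0 μL

20.0 μL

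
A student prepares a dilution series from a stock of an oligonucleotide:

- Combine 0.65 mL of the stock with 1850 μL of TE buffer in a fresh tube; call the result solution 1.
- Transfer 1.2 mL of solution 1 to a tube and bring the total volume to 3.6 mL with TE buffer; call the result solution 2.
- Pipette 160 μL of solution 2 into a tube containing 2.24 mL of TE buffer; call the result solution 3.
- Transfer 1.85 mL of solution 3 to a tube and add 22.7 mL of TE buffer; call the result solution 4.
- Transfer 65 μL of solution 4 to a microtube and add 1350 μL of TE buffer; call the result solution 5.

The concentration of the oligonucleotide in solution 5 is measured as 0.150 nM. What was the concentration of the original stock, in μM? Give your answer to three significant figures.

Step 1: 0.65 mL + 1850 μL = 2.5 mL total → factor 2.5/0.65 = 3.8462
Step 2: 1.2 mL brought to 3.6 mL → factor 3.6/1.2 = 3
Step 3: 160 μL + 2.24 mL = 2400 μL total → factor 2400/160 = 15
Step 4: 1.85 mL + 22.7 mL = 24.55 mL total → factor 24.55/1.85 = 13.27
Step 5: 65 μL + 1350 μL = 1415 μL total → factor 1415/65 = 21.769
Overall dilution factor = 3.8462 × 3 × 15 × 13.27 × 21.769 = 49999
Stock = 0.150 nM × 49999 = 7500 nM = 7.50 μM

7.50 μM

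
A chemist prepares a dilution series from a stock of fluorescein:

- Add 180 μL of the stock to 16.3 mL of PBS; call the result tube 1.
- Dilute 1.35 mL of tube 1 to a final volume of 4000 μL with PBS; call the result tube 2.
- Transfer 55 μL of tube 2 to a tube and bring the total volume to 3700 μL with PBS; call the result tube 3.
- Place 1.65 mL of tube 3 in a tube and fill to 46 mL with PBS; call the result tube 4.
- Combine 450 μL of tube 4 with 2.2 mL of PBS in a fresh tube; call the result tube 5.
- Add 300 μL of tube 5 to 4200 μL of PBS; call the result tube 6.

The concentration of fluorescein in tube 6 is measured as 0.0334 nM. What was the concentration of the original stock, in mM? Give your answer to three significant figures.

Step 1: 180 μL + 16.3 mL = 16480 μL total → factor 16480/180 = 91.556
Step 2: 1.35 mL brought to 4000 μL → factor 4/1.35 = 2.963
Step 3: 55 μL brought to 3700 μL → factor 3700/55 = 67.273
Step 4: 1.65 mL brought to 46 mL → factor 46/1.65 = 27.879
Step 5: 450 μL + 2.2 mL = 2650 μL total → factor 2650/450 = 5.8889
Step 6: 300 μL + 4200 μL = 4500 μL total → factor 4500/300 = 15
Overall dilution factor = 91.556 × 2.963 × 67.273 × 27.879 × 5.8889 × 15 = 4.4942 × 10^7
Stock = 0.0334 nM × 4.4942 × 10^7 = 1.501 × 10^6 nM = 1.50 mM

1.50 mM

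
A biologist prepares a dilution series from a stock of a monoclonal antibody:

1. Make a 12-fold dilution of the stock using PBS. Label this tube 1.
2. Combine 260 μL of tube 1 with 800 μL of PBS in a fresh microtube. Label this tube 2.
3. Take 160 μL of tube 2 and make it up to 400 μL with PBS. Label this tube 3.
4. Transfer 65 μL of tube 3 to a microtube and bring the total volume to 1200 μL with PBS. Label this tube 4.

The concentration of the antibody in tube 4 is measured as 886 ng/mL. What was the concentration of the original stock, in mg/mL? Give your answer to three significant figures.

2.00 mg/mL

Step 1: 12-fold → factor 12
Step 2: 260 μL + 800 μL = 1060 μL total → factor 1060/260 = 4.0769
Step 3: 160 μL brought to 400 μL → factor 400/160 = 2.5
Step 4: 65 μL brought to 1200 μL → factor 1200/65 = 18.462
Overall dilution factor = 12 × 4.0769 × 2.5 × 18.462 = 2258
Stock = 886 ng/mL × 2258 = 2.001 × 10^6 ng/mL = 2.00 mg/mL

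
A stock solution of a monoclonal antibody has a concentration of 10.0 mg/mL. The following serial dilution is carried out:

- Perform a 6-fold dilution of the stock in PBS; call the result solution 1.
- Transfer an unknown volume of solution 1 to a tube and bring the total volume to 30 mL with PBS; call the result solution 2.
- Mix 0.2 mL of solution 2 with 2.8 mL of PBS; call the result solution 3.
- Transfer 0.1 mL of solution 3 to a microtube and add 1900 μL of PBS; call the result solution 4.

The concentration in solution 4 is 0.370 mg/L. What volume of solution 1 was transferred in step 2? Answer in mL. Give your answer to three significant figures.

Step 1: 6-fold → factor 6
Step 2: v brought to 30 mL → factor = 30 mL/v
Step 3: 0.2 mL + 2.8 mL = 3 mL total → factor 3/0.2 = 15
Step 4: 0.1 mL + 1900 μL = 2 mL total → factor 2/0.1 = 20
Product of known-step factors = 1800
Overall factor = 10.0 mg/mL / (0.370 mg/L) = 27027
Step-2 factor = 27027 / 1800 = 15.015
v = 30 mL / 15.015 = 2.00 mL

2.00 mL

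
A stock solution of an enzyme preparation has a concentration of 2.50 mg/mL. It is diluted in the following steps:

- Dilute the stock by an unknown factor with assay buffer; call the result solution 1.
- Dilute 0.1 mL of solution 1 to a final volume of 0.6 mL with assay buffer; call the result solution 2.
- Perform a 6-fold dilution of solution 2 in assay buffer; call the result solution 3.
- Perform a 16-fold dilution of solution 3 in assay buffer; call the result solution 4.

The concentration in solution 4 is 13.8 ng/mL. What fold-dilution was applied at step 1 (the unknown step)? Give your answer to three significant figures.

315-fold

Step 1: unknown factor x
Step 2: 0.1 mL brought to 0.6 mL → factor 0.6/0.1 = 6
Step 3: 6-fold → factor 6
Step 4: 16-fold → factor 16
Product of known-step factors = 576
Overall factor = 2.50 mg/mL / (13.8 ng/mL) = 1.8116 × 10^5
x = 1.8116 × 10^5 / 576 = 315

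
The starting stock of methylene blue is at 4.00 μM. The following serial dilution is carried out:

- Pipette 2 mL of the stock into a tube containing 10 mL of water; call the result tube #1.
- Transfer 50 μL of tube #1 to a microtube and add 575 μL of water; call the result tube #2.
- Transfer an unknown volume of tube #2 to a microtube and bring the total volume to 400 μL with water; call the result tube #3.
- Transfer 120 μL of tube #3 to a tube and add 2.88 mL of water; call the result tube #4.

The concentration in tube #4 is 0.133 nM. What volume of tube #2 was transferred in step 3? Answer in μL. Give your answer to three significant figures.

Step 1: 2 mL + 10 mL = 12 mL total → factor 12/2 = 6
Step 2: 50 μL + 575 μL = 625 μL total → factor 625/50 = 12.5
Step 3: v brought to 400 μL → factor = 400 μL/v
Step 4: 120 μL + 2.88 mL = 3000 μL total → factor 3000/120 = 25
Product of known-step factors = 1875
Overall factor = 4.00 μM / (0.133 nM) = 30075
Step-3 factor = 30075 / 1875 = 16.04
v = 400 μL / 16.04 = 24.9 μL

24.9 μL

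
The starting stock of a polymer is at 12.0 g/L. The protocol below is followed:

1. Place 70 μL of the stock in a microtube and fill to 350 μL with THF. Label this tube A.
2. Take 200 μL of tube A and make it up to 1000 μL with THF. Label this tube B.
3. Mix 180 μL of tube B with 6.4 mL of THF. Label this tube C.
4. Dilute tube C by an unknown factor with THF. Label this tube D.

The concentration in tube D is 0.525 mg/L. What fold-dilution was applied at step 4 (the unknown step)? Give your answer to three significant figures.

Step 1: 70 μL brought to 350 μL → factor 350/70 = 5
Step 2: 200 μL brought to 1000 μL → factor 1000/200 = 5
Step 3: 180 μL + 6.4 mL = 6580 μL total → factor 6580/180 = 36.556
Step 4: unknown factor x
Product of known-step factors = 913.89
Overall factor = 12.0 g/L / (0.525 mg/L) = 22857
x = 22857 / 913.89 = 25.0

25.0-fold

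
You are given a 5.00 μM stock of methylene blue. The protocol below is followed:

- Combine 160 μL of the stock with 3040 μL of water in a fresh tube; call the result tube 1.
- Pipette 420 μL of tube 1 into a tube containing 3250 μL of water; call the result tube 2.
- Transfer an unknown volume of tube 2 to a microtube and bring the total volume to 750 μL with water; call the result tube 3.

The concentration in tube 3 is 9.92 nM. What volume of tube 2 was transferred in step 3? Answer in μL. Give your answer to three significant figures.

Step 1: 160 μL + 3040 μL = 3200 μL total → factor 3200/160 = 20
Step 2: 420 μL + 3250 μL = 3670 μL total → factor 3670/420 = 8.7381
Step 3: v brought to 750 μL → factor = 750 μL/v
Product of known-step factors = 174.76
Overall factor = 5.00 μM / (9.92 nM) = 504.03
Step-3 factor = 504.03 / 174.76 = 2.8841
v = 750 μL / 2.8841 = 260 μL

260 μL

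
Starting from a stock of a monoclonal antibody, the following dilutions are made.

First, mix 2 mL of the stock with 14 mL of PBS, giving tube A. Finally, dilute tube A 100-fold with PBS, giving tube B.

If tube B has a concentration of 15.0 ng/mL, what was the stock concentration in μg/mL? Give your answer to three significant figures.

Step 1: 2 mL + 14 mL = 16 mL total → factor 16/2 = 8
Step 2: 100-fold → factor 100
Overall dilution factor = 8 × 100 = 800
Stock = 15.0 ng/mL × 800 = 1.200 × 10^4 ng/mL = 12.0 μg/mL

12.0 μg/mL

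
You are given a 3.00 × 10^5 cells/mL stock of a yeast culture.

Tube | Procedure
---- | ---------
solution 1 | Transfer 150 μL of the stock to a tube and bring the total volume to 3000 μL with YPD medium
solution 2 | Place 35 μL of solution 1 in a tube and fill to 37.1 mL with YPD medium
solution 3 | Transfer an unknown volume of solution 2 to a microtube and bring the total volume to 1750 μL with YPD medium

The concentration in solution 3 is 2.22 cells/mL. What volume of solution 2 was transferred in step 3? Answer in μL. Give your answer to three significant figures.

Step 1: 150 μL brought to 3000 μL → factor 3000/150 = 20
Step 2: 35 μL brought to 37.1 mL → factor 37100/35 = 1060
Step 3: v brought to 1750 μL → factor = 1750 μL/v
Product of known-step factors = 21200
Overall factor = 3.00 × 10^5 cells/mL / (2.22 cells/mL) = 1.3514 × 10^5
Step-3 factor = 1.3514 × 10^5 / 21200 = 6.3743
v = 1750 μL / 6.3743 = 275 μL

275 μL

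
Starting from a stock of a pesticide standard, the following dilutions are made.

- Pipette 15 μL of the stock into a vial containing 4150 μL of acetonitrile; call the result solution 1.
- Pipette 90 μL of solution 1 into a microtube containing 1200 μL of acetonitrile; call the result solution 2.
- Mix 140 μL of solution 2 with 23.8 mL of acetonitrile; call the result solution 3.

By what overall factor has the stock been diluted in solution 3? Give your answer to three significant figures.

Step 1: 15 μL + 4150 μL = 4165 μL total → factor 4165/15 = 277.67
Step 2: 90 μL + 1200 μL = 1290 μL total → factor 1290/90 = 14.333
Step 3: 140 μL + 23.8 mL = 23940 μL total → factor 23940/140 = 171
Overall dilution factor = 277.67 × 14.333 × 171 = 6.8056 × 10^5

6.81 × 10^5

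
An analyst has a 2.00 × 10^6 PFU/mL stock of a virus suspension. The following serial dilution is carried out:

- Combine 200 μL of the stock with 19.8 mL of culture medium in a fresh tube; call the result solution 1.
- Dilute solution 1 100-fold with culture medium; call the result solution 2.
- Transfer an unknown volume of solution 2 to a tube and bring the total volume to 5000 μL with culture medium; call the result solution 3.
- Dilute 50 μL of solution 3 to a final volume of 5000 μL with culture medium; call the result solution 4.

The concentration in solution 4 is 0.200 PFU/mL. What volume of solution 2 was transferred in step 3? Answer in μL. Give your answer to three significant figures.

Step 1: 200 μL + 19.8 mL = 20000 μL total → factor 20000/200 = 100
Step 2: 100-fold → factor 100
Step 3: v brought to 5000 μL → factor = 5000 μL/v
Step 4: 50 μL brought to 5000 μL → factor 5000/50 = 100
Product of known-step factors = 1 × 10^6
Overall factor = 2.00 × 10^6 PFU/mL / (0.200 PFU/mL) = 1 × 10^7
Step-3 factor = 1 × 10^7 / 1 × 10^6 = 10
v = 5000 μL / 10 = 500 μL

500 μL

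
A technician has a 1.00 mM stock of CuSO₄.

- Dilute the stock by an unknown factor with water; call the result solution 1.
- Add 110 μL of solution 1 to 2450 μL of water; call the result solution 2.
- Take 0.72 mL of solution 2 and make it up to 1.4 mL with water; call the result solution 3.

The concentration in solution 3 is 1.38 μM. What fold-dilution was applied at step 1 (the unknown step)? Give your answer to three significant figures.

16.0-fold

Step 1: unknown factor x
Step 2: 110 μL + 2450 μL = 2560 μL total → factor 2560/110 = 23.273
Step 3: 0.72 mL brought to 1.4 mL → factor 1.4/0.72 = 1.9444
Product of known-step factors = 45.253
Overall factor = 1.00 mM / (1.38 μM) = 724.64
x = 724.64 / 45.253 = 16.0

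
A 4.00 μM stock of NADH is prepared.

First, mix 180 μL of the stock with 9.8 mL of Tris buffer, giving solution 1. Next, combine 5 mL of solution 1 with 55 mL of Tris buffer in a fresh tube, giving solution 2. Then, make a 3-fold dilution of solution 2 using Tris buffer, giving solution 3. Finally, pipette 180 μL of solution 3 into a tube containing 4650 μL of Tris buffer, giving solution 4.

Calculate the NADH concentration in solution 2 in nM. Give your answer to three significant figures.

6.01 nM

Step 1: 180 μL + 9.8 mL = 9980 μL total → factor 9980/180 = 55.444
Step 2: 5 mL + 55 mL = 60 mL total → factor 60/5 = 12
Dilution factor through solution 2 = 55.444 × 12 = 665.33
[solution 2] = 4.00 μM / 665.33 = 0.006012 μM = 6.01 nM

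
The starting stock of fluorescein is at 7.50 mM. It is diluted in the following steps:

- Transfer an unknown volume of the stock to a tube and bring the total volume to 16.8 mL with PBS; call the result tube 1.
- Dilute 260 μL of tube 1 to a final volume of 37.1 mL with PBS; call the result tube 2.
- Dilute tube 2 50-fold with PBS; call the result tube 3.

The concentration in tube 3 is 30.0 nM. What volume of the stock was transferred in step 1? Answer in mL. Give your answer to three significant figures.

Step 1: v brought to 16.8 mL → factor = 16.8 mL/v
Step 2: 260 μL brought to 37.1 mL → factor 37100/260 = 142.69
Step 3: 50-fold → factor 50
Product of known-step factors = 7134.6
Overall factor = 7.50 mM / (30.0 nM) = 2.5 × 10^5
Step-1 factor = 2.5 × 10^5 / 7134.6 = 35.04
v = 16.8 mL / 35.04 = 0.479 mL

0.479 mL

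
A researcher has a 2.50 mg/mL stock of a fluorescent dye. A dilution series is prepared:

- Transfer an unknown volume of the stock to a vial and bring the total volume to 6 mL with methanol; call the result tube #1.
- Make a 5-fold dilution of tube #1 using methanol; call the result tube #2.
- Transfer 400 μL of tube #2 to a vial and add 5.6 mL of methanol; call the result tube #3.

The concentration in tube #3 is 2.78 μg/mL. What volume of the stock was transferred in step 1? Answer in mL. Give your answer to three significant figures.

0.500 mL

Step 1: v brought to 6 mL → factor = 6 mL/v
Step 2: 5-fold → factor 5
Step 3: 400 μL + 5.6 mL = 6000 μL total → factor 6000/400 = 15
Product of known-step factors = 75
Overall factor = 2.50 mg/mL / (2.78 μg/mL) = 899.28
Step-1 factor = 899.28 / 75 = 11.99
v = 6 mL / 11.99 = 0.500 mL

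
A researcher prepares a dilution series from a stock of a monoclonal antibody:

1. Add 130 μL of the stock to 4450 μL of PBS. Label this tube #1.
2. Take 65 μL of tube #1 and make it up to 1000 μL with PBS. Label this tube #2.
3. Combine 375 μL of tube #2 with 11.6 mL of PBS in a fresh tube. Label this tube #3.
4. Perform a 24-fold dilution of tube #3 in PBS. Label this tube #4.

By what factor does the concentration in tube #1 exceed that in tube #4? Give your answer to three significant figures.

1.18 × 10^4

Step 1: 130 μL + 4450 μL = 4580 μL total → factor 4580/130 = 35.231
Step 2: 65 μL brought to 1000 μL → factor 1000/65 = 15.385
Step 3: 375 μL + 11.6 mL = 11975 μL total → factor 11975/375 = 31.933
Step 4: 24-fold → factor 24
Dilution factor to tube #1 = 35.231; to tube #4 = 4.154 × 10^5
[tube #1]/[tube #4] = (factor to tube #4)/(factor to tube #1) = 4.154 × 10^5/35.231 = 1.18 × 10^4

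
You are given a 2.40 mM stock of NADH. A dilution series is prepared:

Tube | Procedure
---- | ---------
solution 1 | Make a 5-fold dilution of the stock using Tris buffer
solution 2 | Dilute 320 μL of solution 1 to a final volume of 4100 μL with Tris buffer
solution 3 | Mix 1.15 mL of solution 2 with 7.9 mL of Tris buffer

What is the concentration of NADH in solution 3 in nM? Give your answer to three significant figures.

Step 1: 5-fold → factor 5
Step 2: 320 μL brought to 4100 μL → factor 4100/320 = 12.812
Step 3: 1.15 mL + 7.9 mL = 9.05 mL total → factor 9.05/1.15 = 7.8696
Overall dilution factor = 5 × 12.812 × 7.8696 = 504.14
Final = 2.40 mM / 504.14 = 0.004761 mM = 4.76 × 10^3 nM

4.76 × 10^3 nM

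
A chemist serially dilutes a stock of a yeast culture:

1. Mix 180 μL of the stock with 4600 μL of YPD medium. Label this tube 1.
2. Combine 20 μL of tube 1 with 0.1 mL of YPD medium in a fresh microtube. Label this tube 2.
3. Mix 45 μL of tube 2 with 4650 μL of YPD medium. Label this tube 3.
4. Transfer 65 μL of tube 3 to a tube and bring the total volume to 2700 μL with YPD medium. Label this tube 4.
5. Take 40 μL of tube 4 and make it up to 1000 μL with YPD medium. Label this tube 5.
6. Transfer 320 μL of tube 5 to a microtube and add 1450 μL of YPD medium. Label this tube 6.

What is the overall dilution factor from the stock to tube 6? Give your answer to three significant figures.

Step 1: 180 μL + 4600 μL = 4780 μL total → factor 4780/180 = 26.556
Step 2: 20 μL + 0.1 mL = 120 μL total → factor 120/20 = 6
Step 3: 45 μL + 4650 μL = 4695 μL total → factor 4695/45 = 104.33
Step 4: 65 μL brought to 2700 μL → factor 2700/65 = 41.538
Step 5: 40 μL brought to 1000 μL → factor 1000/40 = 25
Step 6: 320 μL + 1450 μL = 1770 μL total → factor 1770/320 = 5.5312
Overall dilution factor = 26.556 × 6 × 104.33 × 41.538 × 25 × 5.5312 = 9.5487 × 10^7

9.55 × 10^7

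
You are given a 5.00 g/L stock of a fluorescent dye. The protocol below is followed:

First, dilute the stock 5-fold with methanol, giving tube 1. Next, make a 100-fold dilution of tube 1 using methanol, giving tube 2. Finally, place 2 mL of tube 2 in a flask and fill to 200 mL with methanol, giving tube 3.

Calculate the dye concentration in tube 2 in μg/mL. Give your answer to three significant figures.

10.0 μg/mL

Step 1: 5-fold → factor 5
Step 2: 100-fold → factor 100
Dilution factor through tube 2 = 5 × 100 = 500
[tube 2] = 5.00 g/L / 500 = 0.01000 g/L = 10.0 μg/mL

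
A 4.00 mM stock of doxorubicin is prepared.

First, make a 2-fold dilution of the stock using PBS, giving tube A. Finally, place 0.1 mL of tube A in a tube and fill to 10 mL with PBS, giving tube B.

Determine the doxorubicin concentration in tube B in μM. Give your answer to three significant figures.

20.0 μM

Step 1: 2-fold → factor 2
Step 2: 0.1 mL brought to 10 mL → factor 10/0.1 = 100
Overall dilution factor = 2 × 100 = 200
Final = 4.00 mM / 200 = 0.02000 mM = 20.0 μM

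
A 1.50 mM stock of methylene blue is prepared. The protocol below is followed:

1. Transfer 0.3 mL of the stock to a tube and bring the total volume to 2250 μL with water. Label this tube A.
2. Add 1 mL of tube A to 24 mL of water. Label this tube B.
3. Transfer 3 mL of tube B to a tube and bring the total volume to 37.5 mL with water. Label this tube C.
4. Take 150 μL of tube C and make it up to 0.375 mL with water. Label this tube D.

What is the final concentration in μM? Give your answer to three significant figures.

0.256 μM

Step 1: 0.3 mL brought to 2250 μL → factor 2.25/0.3 = 7.5
Step 2: 1 mL + 24 mL = 25 mL total → factor 25/1 = 25
Step 3: 3 mL brought to 37.5 mL → factor 37.5/3 = 12.5
Step 4: 150 μL brought to 0.375 mL → factor 375/150 = 2.5
Overall dilution factor = 7.5 × 25 × 12.5 × 2.5 = 5859.4
Final = 1.50 mM / 5859.4 = 0.0002560 mM = 0.256 μM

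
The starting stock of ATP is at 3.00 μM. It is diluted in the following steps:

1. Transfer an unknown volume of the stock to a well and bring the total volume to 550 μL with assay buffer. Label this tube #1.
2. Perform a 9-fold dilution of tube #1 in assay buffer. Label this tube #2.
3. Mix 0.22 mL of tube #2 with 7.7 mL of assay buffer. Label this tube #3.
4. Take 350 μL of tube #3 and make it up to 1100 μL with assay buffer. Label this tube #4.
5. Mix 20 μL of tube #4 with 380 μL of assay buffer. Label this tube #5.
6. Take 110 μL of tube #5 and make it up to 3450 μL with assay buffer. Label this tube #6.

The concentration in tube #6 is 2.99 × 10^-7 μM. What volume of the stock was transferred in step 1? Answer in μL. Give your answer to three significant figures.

35.0 μL

Step 1: v brought to 550 μL → factor = 550 μL/v
Step 2: 9-fold → factor 9
Step 3: 0.22 mL + 7.7 mL = 7.92 mL total → factor 7.92/0.22 = 36
Step 4: 350 μL brought to 1100 μL → factor 1100/350 = 3.1429
Step 5: 20 μL + 380 μL = 400 μL total → factor 400/20 = 20
Step 6: 110 μL brought to 3450 μL → factor 3450/110 = 31.364
Product of known-step factors = 6.3874 × 10^5
Overall factor = 3.00 μM / (2.99 × 10^-7 μM) = 1.0033 × 10^7
Step-1 factor = 1.0033 × 10^7 / 6.3874 × 10^5 = 15.708
v = 550 μL / 15.708 = 35.0 μL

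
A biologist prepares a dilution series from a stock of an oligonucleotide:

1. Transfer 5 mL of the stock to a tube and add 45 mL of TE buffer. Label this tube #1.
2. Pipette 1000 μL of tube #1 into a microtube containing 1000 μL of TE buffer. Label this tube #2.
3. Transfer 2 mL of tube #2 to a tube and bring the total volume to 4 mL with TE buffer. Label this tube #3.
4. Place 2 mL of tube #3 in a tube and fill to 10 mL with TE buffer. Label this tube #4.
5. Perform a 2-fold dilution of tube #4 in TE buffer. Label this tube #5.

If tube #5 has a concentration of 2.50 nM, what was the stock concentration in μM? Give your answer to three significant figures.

Step 1: 5 mL + 45 mL = 50 mL total → factor 50/5 = 10
Step 2: 1000 μL + 1000 μL = 2000 μL total → factor 2000/1000 = 2
Step 3: 2 mL brought to 4 mL → factor 4/2 = 2
Step 4: 2 mL brought to 10 mL → factor 10/2 = 5
Step 5: 2-fold → factor 2
Overall dilution factor = 10 × 2 × 2 × 5 × 2 = 400
Stock = 2.50 nM × 400 = 1000 nM = 1.00 μM

1.00 μM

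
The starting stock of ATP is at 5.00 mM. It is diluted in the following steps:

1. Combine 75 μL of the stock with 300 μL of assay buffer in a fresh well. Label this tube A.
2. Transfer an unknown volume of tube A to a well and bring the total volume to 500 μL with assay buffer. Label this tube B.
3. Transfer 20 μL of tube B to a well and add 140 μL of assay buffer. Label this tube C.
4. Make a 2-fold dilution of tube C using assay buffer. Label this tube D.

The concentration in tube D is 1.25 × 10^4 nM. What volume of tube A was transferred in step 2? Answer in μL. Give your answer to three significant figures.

Step 1: 75 μL + 300 μL = 375 μL total → factor 375/75 = 5
Step 2: v brought to 500 μL → factor = 500 μL/v
Step 3: 20 μL + 140 μL = 160 μL total → factor 160/20 = 8
Step 4: 2-fold → factor 2
Product of known-step factors = 80
Overall factor = 5.00 mM / (1.25 × 10^4 nM) = 400
Step-2 factor = 400 / 80 = 5
v = 500 μL / 5 = 100 μL

100 μL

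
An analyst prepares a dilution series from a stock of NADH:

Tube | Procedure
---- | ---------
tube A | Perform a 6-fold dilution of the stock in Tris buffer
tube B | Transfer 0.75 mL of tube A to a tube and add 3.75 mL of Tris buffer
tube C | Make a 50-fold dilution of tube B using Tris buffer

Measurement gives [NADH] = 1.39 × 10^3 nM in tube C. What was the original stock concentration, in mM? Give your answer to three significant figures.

Step 1: 6-fold → factor 6
Step 2: 0.75 mL + 3.75 mL = 4.5 mL total → factor 4.5/0.75 = 6
Step 3: 50-fold → factor 50
Overall dilution factor = 6 × 6 × 50 = 1800
Stock = 1.39 × 10^3 nM × 1800 = 2.502 × 10^6 nM = 2.50 mM

2.50 mM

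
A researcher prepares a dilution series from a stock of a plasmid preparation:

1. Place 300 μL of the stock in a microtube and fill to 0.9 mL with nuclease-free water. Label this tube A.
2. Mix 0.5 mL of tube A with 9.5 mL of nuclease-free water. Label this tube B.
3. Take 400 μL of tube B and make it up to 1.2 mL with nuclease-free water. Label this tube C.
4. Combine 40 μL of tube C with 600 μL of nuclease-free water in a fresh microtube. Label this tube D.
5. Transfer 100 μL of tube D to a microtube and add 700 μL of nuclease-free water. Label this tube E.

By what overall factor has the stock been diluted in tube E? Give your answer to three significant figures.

Step 1: 300 μL brought to 0.9 mL → factor 900/300 = 3
Step 2: 0.5 mL + 9.5 mL = 10 mL total → factor 10/0.5 = 20
Step 3: 400 μL brought to 1.2 mL → factor 1200/400 = 3
Step 4: 40 μL + 600 μL = 640 μL total → factor 640/40 = 16
Step 5: 100 μL + 700 μL = 800 μL total → factor 800/100 = 8
Overall dilution factor = 3 × 20 × 3 × 16 × 8 = 23040

2.30 × 10^4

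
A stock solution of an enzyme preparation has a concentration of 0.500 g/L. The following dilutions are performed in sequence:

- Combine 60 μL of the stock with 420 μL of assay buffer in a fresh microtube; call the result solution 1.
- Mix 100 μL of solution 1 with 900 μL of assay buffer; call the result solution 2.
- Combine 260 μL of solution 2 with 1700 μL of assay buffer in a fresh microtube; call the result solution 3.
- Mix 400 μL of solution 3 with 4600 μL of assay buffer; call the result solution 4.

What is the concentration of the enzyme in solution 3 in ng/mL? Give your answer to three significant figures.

Step 1: 60 μL + 420 μL = 480 μL total → factor 480/60 = 8
Step 2: 100 μL + 900 μL = 1000 μL total → factor 1000/100 = 10
Step 3: 260 μL + 1700 μL = 1960 μL total → factor 1960/260 = 7.5385
Dilution factor through solution 3 = 8 × 10 × 7.5385 = 603.08
[solution 3] = 0.500 g/L / 603.08 = 0.0008291 g/L = 829 ng/mL

829 ng/mL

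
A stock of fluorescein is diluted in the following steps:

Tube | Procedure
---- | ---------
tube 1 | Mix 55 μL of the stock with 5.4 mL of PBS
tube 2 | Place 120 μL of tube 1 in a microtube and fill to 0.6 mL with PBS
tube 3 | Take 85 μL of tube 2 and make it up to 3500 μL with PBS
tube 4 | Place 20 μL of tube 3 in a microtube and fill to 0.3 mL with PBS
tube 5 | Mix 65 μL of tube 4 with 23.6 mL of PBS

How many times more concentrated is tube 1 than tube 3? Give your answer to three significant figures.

Step 1: 55 μL + 5.4 mL = 5455 μL total → factor 5455/55 = 99.182
Step 2: 120 μL brought to 0.6 mL → factor 600/120 = 5
Step 3: 85 μL brought to 3500 μL → factor 3500/85 = 41.176
Dilution factor to tube 1 = 99.182; to tube 3 = 20420
[tube 1]/[tube 3] = (factor to tube 3)/(factor to tube 1) = 20420/99.182 = 206

206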